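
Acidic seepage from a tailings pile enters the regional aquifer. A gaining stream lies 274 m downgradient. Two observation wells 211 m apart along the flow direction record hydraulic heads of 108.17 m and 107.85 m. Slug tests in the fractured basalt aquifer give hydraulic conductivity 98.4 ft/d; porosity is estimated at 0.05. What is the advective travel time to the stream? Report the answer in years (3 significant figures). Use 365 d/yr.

0.825 years

Hydraulic gradient i = (108.17 − 107.85) / 211 = 0.32 / 211 = 0.001517
K = 98.4 ft/d × 0.3048 = 29.99 m/d
Specific discharge q = 29.99 × 0.001517 = 0.04549 m/d
v_s = q/n_e = 0.04549/0.05 = 0.9097 m/d
t = L / v = 274 / 0.9097 = 301.2 d
   = 301.2 / 365 = 0.825 yr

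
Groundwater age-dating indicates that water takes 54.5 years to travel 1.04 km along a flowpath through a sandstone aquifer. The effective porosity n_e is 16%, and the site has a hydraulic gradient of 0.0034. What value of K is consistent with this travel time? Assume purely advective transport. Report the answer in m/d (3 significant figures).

t = 54.5 years = 19890 d
L = 1.04 km = 1040 m
v = L / t = 1040 / 19890 = 0.05228 m/d
K = v · n / i = 0.05228 × 0.16 / 0.0034 = 2.46 m/d

2.46 m/d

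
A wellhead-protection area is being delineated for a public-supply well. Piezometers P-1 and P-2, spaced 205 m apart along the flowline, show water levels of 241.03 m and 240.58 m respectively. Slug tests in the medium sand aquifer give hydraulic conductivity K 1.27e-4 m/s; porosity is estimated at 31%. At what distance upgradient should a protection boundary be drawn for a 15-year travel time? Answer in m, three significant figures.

Hydraulic gradient i = (241.03 − 240.58) / 205 = 0.45 / 205 = 0.002195
K = 1.27e-4 m/s × 86400 s/d = 10.97 m/d
Specific discharge q = 10.97 × 0.002195 = 0.02409 m/d
Average linear velocity = 0.02409 / 0.31 = 0.07770 m/d
T = 15 yr × 365 = 5475 d
L = v × T = 0.07770 × 5475 = 425.4 m

425 m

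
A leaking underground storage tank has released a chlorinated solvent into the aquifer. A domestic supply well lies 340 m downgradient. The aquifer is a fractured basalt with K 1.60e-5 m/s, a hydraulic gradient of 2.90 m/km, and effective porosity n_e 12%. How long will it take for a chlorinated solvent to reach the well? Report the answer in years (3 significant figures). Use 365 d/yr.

27.9 years

K = 1.60e-5 m/s × 86400 s/d = 1.382 m/d
Darcy flux q = K·i = 1.382 × 0.0029 = 0.004009 m/d
v = Ki/n = 1.382·0.0029/0.12 = 0.03341 m/d
t = L / v = 340 / 0.03341 = 10180 d
   = 10180 / 365 = 27.9 yr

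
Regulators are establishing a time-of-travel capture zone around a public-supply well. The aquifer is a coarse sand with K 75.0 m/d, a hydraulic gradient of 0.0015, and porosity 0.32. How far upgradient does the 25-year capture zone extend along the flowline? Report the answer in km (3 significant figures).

Specific discharge q = 75.0 × 0.0015 = 0.1125 m/d
v_s = q/n_e = 0.1125/0.32 = 0.3516 m/d
T = 25 yr × 365 = 9125 d
L = v × T = 0.3516 × 9125 = 3208 m
   = 3.21 km

3.21 km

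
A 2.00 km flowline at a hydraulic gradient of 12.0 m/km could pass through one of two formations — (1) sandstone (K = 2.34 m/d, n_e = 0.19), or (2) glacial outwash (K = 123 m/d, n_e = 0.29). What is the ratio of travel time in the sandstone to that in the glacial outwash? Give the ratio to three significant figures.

34.4

Unit 1 (sandstone): v = 2.34×0.012/0.19 = 0.1478 m/d, t = 2000/0.1478 = 13530 d
Unit 2 (glacial outwash): v = 123×0.012/0.29 = 5.090 m/d, t = 2000/5.090 = 393.0 d
t(sandstone) / t(glacial outwash) = 13530/393.0 = 34.4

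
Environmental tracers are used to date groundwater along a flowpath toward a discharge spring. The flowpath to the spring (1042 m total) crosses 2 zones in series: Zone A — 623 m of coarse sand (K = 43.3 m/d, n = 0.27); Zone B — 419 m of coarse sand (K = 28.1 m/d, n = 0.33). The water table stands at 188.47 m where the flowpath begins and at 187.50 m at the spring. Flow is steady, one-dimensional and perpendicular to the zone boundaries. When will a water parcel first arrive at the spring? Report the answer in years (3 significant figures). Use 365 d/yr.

25.4 years

Total head drop ΔH = 188.47 − 187.50 = 0.97 m
Continuity: the same q passes through each zone, so ΔH = q·Σ(L_j/K_j) — the zones act as resistances in series.
Σ(L/K) = 623/43.3 + 419/28.1 = 14.39 + 14.91 = 29.30 d
q = ΔH / Σ(L/K) = 0.97 / 29.30 = 0.03311 m/d (same in every zone)
Zone A: v = q/n = 0.03311/0.27 = 0.1226 m/d → t_A = 623/0.1226 = 5081 d
Zone B: v = q/n = 0.03311/0.33 = 0.1003 m/d → t_B = 419/0.1003 = 4176 d
Total t = 5081 + 4176 = 9257 d
   = 9257 / 365 = 25.4 yr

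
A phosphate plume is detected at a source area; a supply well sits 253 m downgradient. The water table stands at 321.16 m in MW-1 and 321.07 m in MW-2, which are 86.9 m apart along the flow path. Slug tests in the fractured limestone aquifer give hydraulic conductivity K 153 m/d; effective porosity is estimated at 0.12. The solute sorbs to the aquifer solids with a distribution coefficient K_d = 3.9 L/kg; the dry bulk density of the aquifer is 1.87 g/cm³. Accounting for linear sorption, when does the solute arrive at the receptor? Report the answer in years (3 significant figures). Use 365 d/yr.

Hydraulic gradient i = (321.16 − 321.07) / 86.9 = 0.09 / 86.9 = 0.001036
Specific discharge q = 153 × 0.001036 = 0.1585 m/d
Seepage velocity v = q / n = 0.1585 / 0.12 = 1.320 m/d
Retardation R = 1 + ρ_b·K_d/n = 1 + 1.87×3.9/0.12 = 61.78
Contaminant velocity v_c = v/R = 1.320/61.78 = 0.02138 m/d
t = L/v_c = 253/0.02138 = 11840 d
   = 11840/365 = 32.4 yr

32.4 years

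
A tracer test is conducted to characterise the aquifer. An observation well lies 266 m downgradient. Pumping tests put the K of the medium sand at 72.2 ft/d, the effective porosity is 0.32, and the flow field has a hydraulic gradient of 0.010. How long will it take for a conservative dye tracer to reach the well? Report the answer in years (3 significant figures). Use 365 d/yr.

K = 72.2 ft/d × 0.3048 = 22.01 m/d
q = Ki = 22.01 × 0.010 = 0.2201 m/d
v_s = q/n_e = 0.2201/0.32 = 0.6877 m/d
t = L / v = 266 / 0.6877 = 386.8 d
   = 386.8 / 365 = 1.06 yr

1.06 years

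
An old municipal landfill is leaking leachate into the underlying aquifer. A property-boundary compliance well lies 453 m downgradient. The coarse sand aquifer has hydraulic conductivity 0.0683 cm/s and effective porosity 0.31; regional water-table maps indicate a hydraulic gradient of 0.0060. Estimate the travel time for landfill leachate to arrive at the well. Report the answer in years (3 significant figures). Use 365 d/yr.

1.09 years

K = 0.0683 cm/s × 864 = 59.01 m/d
Darcy flux q = K·i = 59.01 × 0.0060 = 0.3541 m/d
Seepage velocity v = q / n = 0.3541 / 0.31 = 1.142 m/d
t = L / v = 453 / 1.142 = 396.6 d
   = 396.6 / 365 = 1.09 yr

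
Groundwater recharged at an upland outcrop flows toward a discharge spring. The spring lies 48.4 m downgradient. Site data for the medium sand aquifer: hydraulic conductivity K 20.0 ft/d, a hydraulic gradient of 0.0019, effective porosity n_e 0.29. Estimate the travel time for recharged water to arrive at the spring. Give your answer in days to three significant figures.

1210 days

K = 20.0 ft/d × 0.3048 = 6.096 m/d
Darcy flux q = K·i = 6.096 × 0.0019 = 0.01158 m/d
v = Ki/n = 6.096·0.0019/0.29 = 0.03994 m/d
t = L / v = 48.4 / 0.03994 = 1212 d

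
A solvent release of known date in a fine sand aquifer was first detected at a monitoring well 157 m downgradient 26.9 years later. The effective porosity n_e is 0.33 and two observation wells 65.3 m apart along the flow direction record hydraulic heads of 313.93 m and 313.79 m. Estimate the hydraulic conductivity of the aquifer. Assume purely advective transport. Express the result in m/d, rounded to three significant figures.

2.46 m/d

Hydraulic gradient i = (313.93 − 313.79) / 65.3 = 0.14 / 65.3 = 0.002144
t = 26.9 years = 9819 d
v = L / t = 157 / 9819 = 0.01599 m/d
K = v · n / i = 0.01599 × 0.33 / 0.002144 = 2.46 m/d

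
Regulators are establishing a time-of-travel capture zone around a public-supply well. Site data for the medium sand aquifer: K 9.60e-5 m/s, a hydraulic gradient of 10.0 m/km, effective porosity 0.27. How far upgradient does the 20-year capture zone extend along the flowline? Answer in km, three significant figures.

2.24 km

K = 9.60e-5 m/s × 86400 s/d = 8.294 m/d
Specific discharge q = 8.294 × 0.010 = 0.08294 m/d
Seepage velocity v = q / n = 0.08294 / 0.27 = 0.3072 m/d
T = 20 yr × 365 = 7300 d
L = v × T = 0.3072 × 7300 = 2243 m
   = 2.24 km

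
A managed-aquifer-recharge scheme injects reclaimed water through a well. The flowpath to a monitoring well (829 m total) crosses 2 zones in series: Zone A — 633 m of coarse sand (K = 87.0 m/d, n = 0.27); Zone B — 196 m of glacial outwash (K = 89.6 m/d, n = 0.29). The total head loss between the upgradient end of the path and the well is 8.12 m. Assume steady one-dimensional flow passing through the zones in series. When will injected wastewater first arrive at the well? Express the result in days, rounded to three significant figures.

265 days

Continuity: the same q passes through each zone, so ΔH = q·Σ(L_j/K_j) — the zones act as resistances in series.
Σ(L/K) = 633/87.0 + 196/89.6 = 7.276 + 2.188 = 9.463 d
q = ΔH / Σ(L/K) = 8.12 / 9.463 = 0.8580 m/d (same in every zone)
Zone A: v = q/n = 0.8580/0.27 = 3.178 m/d → t_A = 633/3.178 = 199.2 d
Zone B: v = q/n = 0.8580/0.29 = 2.959 m/d → t_B = 196/2.959 = 66.24 d
Total t = 199.2 + 66.24 = 265.4 d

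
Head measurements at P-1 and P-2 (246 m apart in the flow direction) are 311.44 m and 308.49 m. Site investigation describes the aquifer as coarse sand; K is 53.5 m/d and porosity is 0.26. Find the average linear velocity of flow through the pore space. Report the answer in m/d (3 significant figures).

Hydraulic gradient i = (311.44 − 308.49) / 246 = 2.95 / 246 = 0.01199
Darcy flux q = K·i = 53.5 × 0.01199 = 0.6416 m/d
Average linear velocity = 0.6416 / 0.26 = 2.468 m/d

2.47 m/d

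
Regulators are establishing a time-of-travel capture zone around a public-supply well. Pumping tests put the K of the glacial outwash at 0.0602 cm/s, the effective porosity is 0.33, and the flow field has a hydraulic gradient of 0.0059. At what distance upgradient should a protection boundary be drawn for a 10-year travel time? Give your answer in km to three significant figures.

K = 0.0602 cm/s × 864 = 52.01 m/d
q = Ki = 52.01 × 0.0059 = 0.3069 m/d
v = Ki/n = 52.01·0.0059/0.33 = 0.9299 m/d
T = 10 yr × 365 = 3650 d
L = v × T = 0.9299 × 3650 = 3394 m
   = 3.39 km

3.39 km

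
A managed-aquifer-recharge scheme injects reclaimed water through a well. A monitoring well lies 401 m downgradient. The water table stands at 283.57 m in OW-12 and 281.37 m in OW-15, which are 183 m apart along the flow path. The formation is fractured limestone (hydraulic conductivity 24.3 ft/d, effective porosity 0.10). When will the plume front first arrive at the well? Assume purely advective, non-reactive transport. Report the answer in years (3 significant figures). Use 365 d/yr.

1.23 years

Hydraulic gradient i = (283.57 − 281.37) / 183 = 2.20 / 183 = 0.01202
K = 24.3 ft/d × 0.3048 = 7.407 m/d
q = Ki = 7.407 × 0.01202 = 0.08904 m/d
v_s = q/n_e = 0.08904/0.10 = 0.8904 m/d
t = L / v = 401 / 0.8904 = 450.4 d
   = 450.4 / 365 = 1.23 yr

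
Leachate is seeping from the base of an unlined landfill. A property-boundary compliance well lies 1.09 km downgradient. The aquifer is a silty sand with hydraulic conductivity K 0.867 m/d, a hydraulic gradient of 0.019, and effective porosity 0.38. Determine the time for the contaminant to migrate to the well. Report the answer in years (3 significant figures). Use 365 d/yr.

q = Ki = 0.867 × 0.019 = 0.01647 m/d
Seepage velocity v = q / n = 0.01647 / 0.38 = 0.04335 m/d
L = 1.09 km = 1090 m
t = L / v = 1090 / 0.04335 = 25140 d
   = 25140 / 365 = 68.9 yr

68.9 years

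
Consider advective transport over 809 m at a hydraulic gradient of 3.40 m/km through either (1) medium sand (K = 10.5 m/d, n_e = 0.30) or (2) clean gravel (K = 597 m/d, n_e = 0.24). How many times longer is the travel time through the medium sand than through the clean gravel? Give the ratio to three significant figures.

71.1

Unit 1 (medium sand): v = 10.5×0.0034/0.30 = 0.1190 m/d, t = 809/0.1190 = 6798 d
Unit 2 (clean gravel): v = 597×0.0034/0.24 = 8.458 m/d, t = 809/8.458 = 95.65 d
t(medium sand) / t(clean gravel) = 6798/95.65 = 71.1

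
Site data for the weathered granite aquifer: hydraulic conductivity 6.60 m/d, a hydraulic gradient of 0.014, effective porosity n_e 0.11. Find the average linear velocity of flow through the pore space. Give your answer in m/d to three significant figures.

0.840 m/d

Specific discharge q = 6.60 × 0.014 = 0.09240 m/d
v_s = q/n_e = 0.09240/0.11 = 0.8400 m/d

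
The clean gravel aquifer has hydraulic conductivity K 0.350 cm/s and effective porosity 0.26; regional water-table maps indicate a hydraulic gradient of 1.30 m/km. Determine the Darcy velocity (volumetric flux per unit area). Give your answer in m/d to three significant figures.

0.393 m/d

K = 0.350 cm/s × 864 = 302.4 m/d
Darcy flux q = K·i = 302.4 × 0.0013 = 0.3931 m/d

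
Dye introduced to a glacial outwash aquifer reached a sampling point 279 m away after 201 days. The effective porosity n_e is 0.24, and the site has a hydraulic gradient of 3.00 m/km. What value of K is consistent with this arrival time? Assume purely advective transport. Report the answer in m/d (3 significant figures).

v = L / t = 279 / 201 = 1.388 m/d
K = v · n / i = 1.388 × 0.24 / 0.0030 = 111 m/d

111 m/d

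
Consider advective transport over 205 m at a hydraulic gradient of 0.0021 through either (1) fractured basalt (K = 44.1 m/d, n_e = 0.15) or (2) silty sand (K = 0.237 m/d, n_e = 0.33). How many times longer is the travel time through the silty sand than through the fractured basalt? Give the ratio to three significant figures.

409

Unit 1 (fractured basalt): v = 44.1×0.0021/0.15 = 0.6174 m/d, t = 205/0.6174 = 332.0 d
Unit 2 (silty sand): v = 0.237×0.0021/0.33 = 0.001508 m/d, t = 205/0.001508 = 135900 d
t(silty sand) / t(fractured basalt) = 135900/332.0 = 409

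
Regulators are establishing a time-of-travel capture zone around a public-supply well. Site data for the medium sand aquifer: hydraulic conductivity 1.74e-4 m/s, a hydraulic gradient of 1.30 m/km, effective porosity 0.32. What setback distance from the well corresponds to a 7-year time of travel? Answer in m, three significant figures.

156 m

K = 1.74e-4 m/s × 86400 s/d = 15.03 m/d
Specific discharge q = 15.03 × 0.0013 = 0.01954 m/d
v = Ki/n = 15.03·0.0013/0.32 = 0.06107 m/d
T = 7 yr × 365 = 2555 d
L = v × T = 0.06107 × 2555 = 156.0 m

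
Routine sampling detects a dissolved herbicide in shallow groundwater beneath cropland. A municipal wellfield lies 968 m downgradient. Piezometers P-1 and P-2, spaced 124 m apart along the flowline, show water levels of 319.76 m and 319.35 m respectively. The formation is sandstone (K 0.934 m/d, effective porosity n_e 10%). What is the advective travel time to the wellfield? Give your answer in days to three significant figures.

Hydraulic gradient i = (319.76 − 319.35) / 124 = 0.41 / 124 = 0.003306
q = Ki = 0.934 × 0.003306 = 0.003088 m/d
Average linear velocity = 0.003088 / 0.10 = 0.03088 m/d
t = L / v = 968 / 0.03088 = 31340 d

31300 days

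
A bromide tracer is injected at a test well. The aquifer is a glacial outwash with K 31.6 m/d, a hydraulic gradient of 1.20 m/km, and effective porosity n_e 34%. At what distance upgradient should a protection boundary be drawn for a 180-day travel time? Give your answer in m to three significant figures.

Darcy flux q = K·i = 31.6 × 0.0012 = 0.03792 m/d
Seepage velocity v = q / n = 0.03792 / 0.34 = 0.1115 m/d
L = v × T = 0.1115 × 180 = 20.08 m

20.1 m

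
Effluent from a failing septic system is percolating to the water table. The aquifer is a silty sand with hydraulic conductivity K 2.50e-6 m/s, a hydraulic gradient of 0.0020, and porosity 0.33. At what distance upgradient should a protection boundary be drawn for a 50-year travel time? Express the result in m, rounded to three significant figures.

23.9 m

K = 2.50e-6 m/s × 86400 s/d = 0.2160 m/d
Darcy flux q = K·i = 0.2160 × 0.0020 = 4.320e-4 m/d
Seepage velocity v = q / n = 4.320e-4 / 0.33 = 0.001309 m/d
T = 50 yr × 365 = 18250 d
L = v × T = 0.001309 × 18250 = 23.89 m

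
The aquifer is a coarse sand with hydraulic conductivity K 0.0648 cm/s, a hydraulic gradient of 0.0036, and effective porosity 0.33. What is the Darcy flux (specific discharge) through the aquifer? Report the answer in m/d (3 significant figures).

K = 0.0648 cm/s × 864 = 55.99 m/d
Darcy flux q = K·i = 55.99 × 0.0036 = 0.2016 m/d

0.202 m/d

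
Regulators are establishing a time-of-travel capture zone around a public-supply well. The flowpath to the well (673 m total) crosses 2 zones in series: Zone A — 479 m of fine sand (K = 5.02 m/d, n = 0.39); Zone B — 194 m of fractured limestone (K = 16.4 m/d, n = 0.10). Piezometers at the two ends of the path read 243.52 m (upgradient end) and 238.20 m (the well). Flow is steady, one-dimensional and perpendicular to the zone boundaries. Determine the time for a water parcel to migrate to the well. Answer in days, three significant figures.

4160 days

Total head drop ΔH = 243.52 − 238.20 = 5.32 m
Steady 1-D flow in series ⇒ the Darcy flux q is identical in every zone and the zone head losses add (resistances L/K in series).
Σ(L/K) = 479/5.02 + 194/16.4 = 95.42 + 11.83 = 107.2 d
q = ΔH / Σ(L/K) = 5.32 / 107.2 = 0.04960 m/d (same in every zone)
Zone A: v = q/n = 0.04960/0.39 = 0.1272 m/d → t_A = 479/0.1272 = 3766 d
Zone B: v = q/n = 0.04960/0.10 = 0.4960 m/d → t_B = 194/0.4960 = 391.1 d
Total t = 3766 + 391.1 = 4157 d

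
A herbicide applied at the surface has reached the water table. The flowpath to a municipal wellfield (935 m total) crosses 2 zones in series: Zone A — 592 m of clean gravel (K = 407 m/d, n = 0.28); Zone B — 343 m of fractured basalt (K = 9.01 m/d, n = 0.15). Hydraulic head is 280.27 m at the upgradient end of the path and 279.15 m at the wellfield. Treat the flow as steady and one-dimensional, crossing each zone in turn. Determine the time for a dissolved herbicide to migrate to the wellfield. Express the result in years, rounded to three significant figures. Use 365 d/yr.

Total head drop ΔH = 280.27 − 279.15 = 1.12 m
Steady 1-D flow in series ⇒ the Darcy flux q is identical in every zone and the zone head losses add (resistances L/K in series).
Σ(L/K) = 592/407 + 343/9.01 = 1.455 + 38.07 = 39.52 d
q = ΔH / Σ(L/K) = 1.12 / 39.52 = 0.02834 m/d (same in every zone)
Zone A: v = q/n = 0.02834/0.28 = 0.1012 m/d → t_A = 592/0.1012 = 5849 d
Zone B: v = q/n = 0.02834/0.15 = 0.1889 m/d → t_B = 343/0.1889 = 1816 d
Total t = 5849 + 1816 = 7665 d
   = 7665 / 365 = 21.0 yr

21.0 years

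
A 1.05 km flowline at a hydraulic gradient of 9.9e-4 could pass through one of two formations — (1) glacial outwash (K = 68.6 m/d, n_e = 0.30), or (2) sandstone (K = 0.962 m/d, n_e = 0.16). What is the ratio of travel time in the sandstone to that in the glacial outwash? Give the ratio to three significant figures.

Unit 1 (glacial outwash): v = 68.6×9.9e-4/0.30 = 0.2264 m/d, t = 1050/0.2264 = 4638 d
Unit 2 (sandstone): v = 0.962×9.9e-4/0.16 = 0.005952 m/d, t = 1050/0.005952 = 176400 d
t(sandstone) / t(glacial outwash) = 176400/4638 = 38.0

38.0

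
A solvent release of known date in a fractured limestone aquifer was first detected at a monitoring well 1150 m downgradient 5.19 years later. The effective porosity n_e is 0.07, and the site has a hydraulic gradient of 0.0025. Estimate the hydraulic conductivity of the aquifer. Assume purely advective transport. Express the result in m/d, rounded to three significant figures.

17.0 m/d

t = 5.19 years = 1894 d
v = L / t = 1150 / 1894 = 0.6071 m/d
K = v · n / i = 0.6071 × 0.07 / 0.0025 = 17.0 m/d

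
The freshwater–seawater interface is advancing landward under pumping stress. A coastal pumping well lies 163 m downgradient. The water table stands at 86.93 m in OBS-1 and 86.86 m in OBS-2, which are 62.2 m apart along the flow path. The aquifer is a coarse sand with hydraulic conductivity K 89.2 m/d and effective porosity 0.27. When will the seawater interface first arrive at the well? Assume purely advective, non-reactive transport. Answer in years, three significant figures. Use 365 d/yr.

1.20 years

Hydraulic gradient i = (86.93 − 86.86) / 62.2 = 0.07 / 62.2 = 0.001125
Specific discharge q = 89.2 × 0.001125 = 0.1004 m/d
Seepage velocity v = q / n = 0.1004 / 0.27 = 0.3718 m/d
t = L / v = 163 / 0.3718 = 438.4 d
   = 438.4 / 365 = 1.20 yr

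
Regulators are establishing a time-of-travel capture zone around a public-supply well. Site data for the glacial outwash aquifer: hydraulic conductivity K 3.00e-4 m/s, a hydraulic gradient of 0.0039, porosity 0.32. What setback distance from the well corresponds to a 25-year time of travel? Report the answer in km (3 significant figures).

2.88 km

K = 3.00e-4 m/s × 86400 s/d = 25.92 m/d
q = Ki = 25.92 × 0.0039 = 0.1011 m/d
v_s = q/n_e = 0.1011/0.32 = 0.3159 m/d
T = 25 yr × 365 = 9125 d
L = v × T = 0.3159 × 9125 = 2883 m
   = 2.88 km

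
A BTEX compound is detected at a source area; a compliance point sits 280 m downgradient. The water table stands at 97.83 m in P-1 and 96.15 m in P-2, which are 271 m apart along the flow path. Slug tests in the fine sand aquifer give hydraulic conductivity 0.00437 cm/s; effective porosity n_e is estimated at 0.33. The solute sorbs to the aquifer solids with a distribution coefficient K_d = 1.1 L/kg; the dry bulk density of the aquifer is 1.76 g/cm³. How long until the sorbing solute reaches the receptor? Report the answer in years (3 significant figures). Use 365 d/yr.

74.3 years

Hydraulic gradient i = (97.83 − 96.15) / 271 = 1.68 / 271 = 0.006199
K = 0.00437 cm/s × 864 = 3.776 m/d
Specific discharge q = 3.776 × 0.006199 = 0.02341 m/d
Seepage velocity v = q / n = 0.02341 / 0.33 = 0.07093 m/d
Retardation R = 1 + ρ_b·K_d/n = 1 + 1.76×1.1/0.33 = 6.867
Contaminant velocity v_c = v/R = 0.07093/6.867 = 0.01033 m/d
t = L/v_c = 280/0.01033 = 27110 d
   = 27110/365 = 74.3 yr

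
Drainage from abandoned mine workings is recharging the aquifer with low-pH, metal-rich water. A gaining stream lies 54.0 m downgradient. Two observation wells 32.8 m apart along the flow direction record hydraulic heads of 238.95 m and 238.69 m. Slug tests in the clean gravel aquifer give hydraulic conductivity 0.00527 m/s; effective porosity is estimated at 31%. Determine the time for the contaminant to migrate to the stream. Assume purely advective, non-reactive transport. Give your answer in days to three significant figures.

4.64 days

Hydraulic gradient i = (238.95 − 238.69) / 32.8 = 0.26 / 32.8 = 0.007927
K = 0.00527 m/s × 86400 s/d = 455.3 m/d
Darcy flux q = K·i = 455.3 × 0.007927 = 3.609 m/d
Average linear velocity = 3.609 / 0.31 = 11.64 m/d
t = L / v = 54.0 / 11.64 = 4.638 d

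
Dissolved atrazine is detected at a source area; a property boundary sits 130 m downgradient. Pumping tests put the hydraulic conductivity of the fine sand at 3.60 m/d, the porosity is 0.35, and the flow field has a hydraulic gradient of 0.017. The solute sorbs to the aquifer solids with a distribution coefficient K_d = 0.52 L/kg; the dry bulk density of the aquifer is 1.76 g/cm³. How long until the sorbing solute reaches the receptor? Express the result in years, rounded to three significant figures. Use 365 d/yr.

7.36 years

Darcy flux q = K·i = 3.60 × 0.017 = 0.06120 m/d
v = Ki/n = 3.60·0.017/0.35 = 0.1749 m/d
Retardation R = 1 + ρ_b·K_d/n = 1 + 1.76×0.52/0.35 = 3.615
Contaminant velocity v_c = v/R = 0.1749/3.615 = 0.04837 m/d
t = L/v_c = 130/0.04837 = 2688 d
   = 2688/365 = 7.36 yr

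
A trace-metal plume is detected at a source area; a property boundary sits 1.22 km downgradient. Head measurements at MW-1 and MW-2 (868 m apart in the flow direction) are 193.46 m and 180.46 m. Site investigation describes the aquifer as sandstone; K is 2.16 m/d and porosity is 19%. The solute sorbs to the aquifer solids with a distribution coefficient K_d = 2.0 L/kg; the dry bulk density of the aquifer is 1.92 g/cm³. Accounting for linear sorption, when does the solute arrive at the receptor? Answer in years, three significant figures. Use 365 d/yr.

416 years

Hydraulic gradient i = (193.46 − 180.46) / 868 = 13.00 / 868 = 0.01498
Darcy flux q = K·i = 2.16 × 0.01498 = 0.03235 m/d
v_s = q/n_e = 0.03235/0.19 = 0.1703 m/d
Retardation R = 1 + ρ_b·K_d/n = 1 + 1.92×2.0/0.19 = 21.21
Contaminant velocity v_c = v/R = 0.1703/21.21 = 0.008027 m/d
L = 1.22 km = 1220 m
t = L/v_c = 1220/0.008027 = 152000 d
   = 152000/365 = 416 yr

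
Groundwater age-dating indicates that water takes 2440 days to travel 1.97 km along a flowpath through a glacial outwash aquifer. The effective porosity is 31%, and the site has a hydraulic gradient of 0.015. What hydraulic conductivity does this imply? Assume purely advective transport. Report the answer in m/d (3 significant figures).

L = 1.97 km = 1970 m
v = L / t = 1970 / 2440 = 0.8074 m/d
K = v · n / i = 0.8074 × 0.31 / 0.015 = 16.7 m/d

16.7 m/d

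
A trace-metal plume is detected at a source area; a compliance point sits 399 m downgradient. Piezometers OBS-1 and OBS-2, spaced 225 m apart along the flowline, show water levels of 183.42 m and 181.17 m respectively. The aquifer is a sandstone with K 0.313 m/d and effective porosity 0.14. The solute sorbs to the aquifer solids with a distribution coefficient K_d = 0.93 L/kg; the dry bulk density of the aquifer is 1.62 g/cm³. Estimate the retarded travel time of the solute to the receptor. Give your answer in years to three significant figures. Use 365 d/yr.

Hydraulic gradient i = (183.42 − 181.17) / 225 = 2.25 / 225 = 0.01000
q = Ki = 0.313 × 0.01000 = 0.003130 m/d
Average linear velocity = 0.003130 / 0.14 = 0.02236 m/d
Retardation R = 1 + ρ_b·K_d/n = 1 + 1.62×0.93/0.14 = 11.76
Contaminant velocity v_c = v/R = 0.02236/11.76 = 0.001901 m/d
t = L/v_c = 399/0.001901 = 209900 d
   = 209900/365 = 575 yr

575 years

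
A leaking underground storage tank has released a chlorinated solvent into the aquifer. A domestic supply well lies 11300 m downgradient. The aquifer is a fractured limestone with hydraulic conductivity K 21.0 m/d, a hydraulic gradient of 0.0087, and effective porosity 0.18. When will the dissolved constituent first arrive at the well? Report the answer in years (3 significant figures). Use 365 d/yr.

Specific discharge q = 21.0 × 0.0087 = 0.1827 m/d
v_s = q/n_e = 0.1827/0.18 = 1.015 m/d
t = L / v = 11300 / 1.015 = 11130 d
   = 11130 / 365 = 30.5 yr

30.5 years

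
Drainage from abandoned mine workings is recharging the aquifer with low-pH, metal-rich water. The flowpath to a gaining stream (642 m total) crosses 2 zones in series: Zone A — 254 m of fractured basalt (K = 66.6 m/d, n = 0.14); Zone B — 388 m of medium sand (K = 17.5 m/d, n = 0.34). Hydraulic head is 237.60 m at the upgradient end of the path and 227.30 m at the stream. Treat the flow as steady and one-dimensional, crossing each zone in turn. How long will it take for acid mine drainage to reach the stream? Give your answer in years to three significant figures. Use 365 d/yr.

1.16 years

Total head drop ΔH = 237.60 − 227.30 = 10.30 m
Continuity: the same q passes through each zone, so ΔH = q·Σ(L_j/K_j) — the zones act as resistances in series.
Σ(L/K) = 254/66.6 + 388/17.5 = 3.814 + 22.17 = 25.99 d
q = ΔH / Σ(L/K) = 10.30 / 25.99 = 0.3964 m/d (same in every zone)
Zone A: v = q/n = 0.3964/0.14 = 2.831 m/d → t_A = 254/2.831 = 89.71 d
Zone B: v = q/n = 0.3964/0.34 = 1.166 m/d → t_B = 388/1.166 = 332.8 d
Total t = 89.71 + 332.8 = 422.5 d
   = 422.5 / 365 = 1.16 yr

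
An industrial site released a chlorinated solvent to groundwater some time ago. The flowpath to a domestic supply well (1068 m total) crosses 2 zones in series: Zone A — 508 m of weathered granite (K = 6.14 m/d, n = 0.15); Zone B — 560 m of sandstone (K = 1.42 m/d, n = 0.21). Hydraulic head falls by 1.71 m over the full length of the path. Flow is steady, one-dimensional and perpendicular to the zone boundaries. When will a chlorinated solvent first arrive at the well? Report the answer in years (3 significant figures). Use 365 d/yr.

Steady 1-D flow in series ⇒ the Darcy flux q is identical in every zone and the zone head losses add (resistances L/K in series).
Σ(L/K) = 508/6.14 + 560/1.42 = 82.74 + 394.4 = 477.1 d
q = ΔH / Σ(L/K) = 1.71 / 477.1 = 0.003584 m/d (same in every zone)
Zone A: v = q/n = 0.003584/0.15 = 0.02389 m/d → t_A = 508/0.02389 = 21260 d
Zone B: v = q/n = 0.003584/0.21 = 0.01707 m/d → t_B = 560/0.01707 = 32810 d
Total t = 21260 + 32810 = 54070 d
   = 54070 / 365 = 148 yr

148 years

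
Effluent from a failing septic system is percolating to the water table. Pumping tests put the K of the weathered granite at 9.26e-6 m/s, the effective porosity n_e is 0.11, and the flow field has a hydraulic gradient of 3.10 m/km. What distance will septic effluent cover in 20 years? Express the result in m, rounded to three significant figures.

165 m

K = 9.26e-6 m/s × 86400 s/d = 0.8001 m/d
Specific discharge q = 0.8001 × 0.0031 = 0.002480 m/d
v_s = q/n_e = 0.002480/0.11 = 0.02255 m/d
T = 20 yr × 365 = 7300 d
L = v × T = 0.02255 × 7300 = 164.6 m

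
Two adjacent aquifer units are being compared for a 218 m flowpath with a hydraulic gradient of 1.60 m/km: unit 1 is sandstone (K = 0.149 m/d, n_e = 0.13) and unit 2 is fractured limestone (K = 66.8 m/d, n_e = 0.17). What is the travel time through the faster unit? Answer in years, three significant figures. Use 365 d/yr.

0.950 years

Unit 1 (sandstone): v = 0.149×0.0016/0.13 = 0.001834 m/d, t = 218/0.001834 = 118900 d
Unit 2 (fractured limestone): v = 66.8×0.0016/0.17 = 0.6287 m/d, t = 218/0.6287 = 346.7 d
Faster: 346.7 d / 365 = 0.950 yr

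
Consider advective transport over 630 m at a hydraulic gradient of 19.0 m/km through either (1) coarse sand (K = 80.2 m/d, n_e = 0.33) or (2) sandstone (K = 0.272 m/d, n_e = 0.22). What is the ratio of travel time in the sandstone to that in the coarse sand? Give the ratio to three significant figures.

197

Unit 1 (coarse sand): v = 80.2×0.019/0.33 = 4.618 m/d, t = 630/4.618 = 136.4 d
Unit 2 (sandstone): v = 0.272×0.019/0.22 = 0.02349 m/d, t = 630/0.02349 = 26820 d
t(sandstone) / t(coarse sand) = 26820/136.4 = 197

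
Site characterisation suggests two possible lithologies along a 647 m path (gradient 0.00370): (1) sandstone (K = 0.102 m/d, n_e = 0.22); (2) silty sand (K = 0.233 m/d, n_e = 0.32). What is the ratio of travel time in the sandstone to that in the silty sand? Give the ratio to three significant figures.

1.57

Unit 1 (sandstone): v = 0.102×0.0037/0.22 = 0.001715 m/d, t = 647/0.001715 = 377200 d
Unit 2 (silty sand): v = 0.233×0.0037/0.32 = 0.002694 m/d, t = 647/0.002694 = 240200 d
t(sandstone) / t(silty sand) = 377200/240200 = 1.57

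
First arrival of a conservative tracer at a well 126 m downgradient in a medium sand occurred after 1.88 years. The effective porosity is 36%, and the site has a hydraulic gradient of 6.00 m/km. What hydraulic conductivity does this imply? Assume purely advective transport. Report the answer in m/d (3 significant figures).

t = 1.88 years = 686.2 d
v = L / t = 126 / 686.2 = 0.1836 m/d
K = v · n / i = 0.1836 × 0.36 / 0.0060 = 11.0 m/d

11.0 m/d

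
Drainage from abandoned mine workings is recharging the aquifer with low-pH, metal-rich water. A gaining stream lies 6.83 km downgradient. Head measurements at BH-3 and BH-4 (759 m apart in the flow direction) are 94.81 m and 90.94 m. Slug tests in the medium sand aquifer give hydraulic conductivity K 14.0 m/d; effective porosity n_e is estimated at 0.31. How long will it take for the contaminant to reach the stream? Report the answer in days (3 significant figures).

Hydraulic gradient i = (94.81 − 90.94) / 759 = 3.87 / 759 = 0.005099
Specific discharge q = 14.0 × 0.005099 = 0.07138 m/d
v_s = q/n_e = 0.07138/0.31 = 0.2303 m/d
L = 6.83 km = 6830 m
t = L / v = 6830 / 0.2303 = 29660 d

29700 days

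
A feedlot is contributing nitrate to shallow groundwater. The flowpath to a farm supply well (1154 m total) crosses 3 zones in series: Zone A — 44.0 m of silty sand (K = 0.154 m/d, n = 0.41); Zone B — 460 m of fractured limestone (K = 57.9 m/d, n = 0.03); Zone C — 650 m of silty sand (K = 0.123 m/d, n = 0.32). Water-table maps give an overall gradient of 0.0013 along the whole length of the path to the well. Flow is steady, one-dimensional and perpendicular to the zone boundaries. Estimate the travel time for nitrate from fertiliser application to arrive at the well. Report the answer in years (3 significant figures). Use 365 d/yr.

2440 years

Steady 1-D flow in series ⇒ the Darcy flux q is identical in every zone and the zone head losses add (resistances L/K in series).
Σ(L/K) = 44.0/0.154 + 460/57.9 + 650/0.123 = 285.7 + 7.945 + 5285 = 5578 d
K_eq = L_total / Σ(L/K) = 1154 / 5578 = 0.2069 m/d
q = K_eq · i = 0.2069 × 0.0013 = 2.689e-4 m/d (same in every zone)
Zone A: v = q/n = 2.689e-4/0.41 = 6.559e-4 m/d → t_A = 44.0/6.559e-4 = 67080 d
Zone B: v = q/n = 2.689e-4/0.03 = 0.008965 m/d → t_B = 460/0.008965 = 51310 d
Zone C: v = q/n = 2.689e-4/0.32 = 8.404e-4 m/d → t_C = 650/8.404e-4 = 773400 d
Total t = 67080 + 51310 + 773400 = 891800 d
   = 891800 / 365 = 2440 yr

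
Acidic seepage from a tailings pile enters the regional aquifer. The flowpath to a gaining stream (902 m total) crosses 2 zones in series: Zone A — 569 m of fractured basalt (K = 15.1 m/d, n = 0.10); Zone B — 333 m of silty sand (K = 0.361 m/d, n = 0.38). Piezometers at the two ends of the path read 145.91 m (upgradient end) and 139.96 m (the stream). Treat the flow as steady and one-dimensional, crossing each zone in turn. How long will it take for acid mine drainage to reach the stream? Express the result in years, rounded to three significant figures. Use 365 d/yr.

81.1 years

Total head drop ΔH = 145.91 − 139.96 = 5.95 m
Continuity: the same q passes through each zone, so ΔH = q·Σ(L_j/K_j) — the zones act as resistances in series.
Σ(L/K) = 569/15.1 + 333/0.361 = 37.68 + 922.4 = 960.1 d
q = ΔH / Σ(L/K) = 5.95 / 960.1 = 0.006197 m/d (same in every zone)
Zone A: v = q/n = 0.006197/0.10 = 0.06197 m/d → t_A = 569/0.06197 = 9182 d
Zone B: v = q/n = 0.006197/0.38 = 0.01631 m/d → t_B = 333/0.01631 = 20420 d
Total t = 9182 + 20420 = 29600 d
   = 29600 / 365 = 81.1 yr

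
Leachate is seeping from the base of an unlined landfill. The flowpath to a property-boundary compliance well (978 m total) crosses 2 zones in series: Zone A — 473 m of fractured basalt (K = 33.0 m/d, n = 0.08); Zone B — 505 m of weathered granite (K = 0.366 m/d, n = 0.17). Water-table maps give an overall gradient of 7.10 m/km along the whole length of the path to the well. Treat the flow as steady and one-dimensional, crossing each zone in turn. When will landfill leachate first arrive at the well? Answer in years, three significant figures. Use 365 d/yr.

Steady 1-D flow in series ⇒ the Darcy flux q is identical in every zone and the zone head losses add (resistances L/K in series).
Σ(L/K) = 473/33.0 + 505/0.366 = 14.33 + 1380 = 1394 d
K_eq = L_total / Σ(L/K) = 978 / 1394 = 0.7015 m/d
q = K_eq · i = 0.7015 × 0.0071 = 0.004981 m/d (same in every zone)
Zone A: v = q/n = 0.004981/0.08 = 0.06226 m/d → t_A = 473/0.06226 = 7597 d
Zone B: v = q/n = 0.004981/0.17 = 0.02930 m/d → t_B = 505/0.02930 = 17240 d
Total t = 7597 + 17240 = 24830 d
   = 24830 / 365 = 68.0 yr

68.0 years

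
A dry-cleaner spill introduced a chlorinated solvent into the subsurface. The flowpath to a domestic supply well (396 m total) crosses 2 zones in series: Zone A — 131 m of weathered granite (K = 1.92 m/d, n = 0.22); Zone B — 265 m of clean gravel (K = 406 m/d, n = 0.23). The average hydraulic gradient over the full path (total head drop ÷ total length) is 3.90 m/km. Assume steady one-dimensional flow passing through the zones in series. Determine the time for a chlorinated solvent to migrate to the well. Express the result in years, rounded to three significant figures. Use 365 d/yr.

For zones in series the flux q is common to all zones; the equivalent conductivity is the harmonic (thickness-weighted) mean, K_eq = L_total / Σ(L_j/K_j).
Σ(L/K) = 131/1.92 + 265/406 = 68.23 + 0.6527 = 68.88 d
K_eq = L_total / Σ(L/K) = 396 / 68.88 = 5.749 m/d
q = K_eq · i = 5.749 × 0.0039 = 0.02242 m/d (same in every zone)
Zone A: v = q/n = 0.02242/0.22 = 0.1019 m/d → t_A = 131/0.1019 = 1285 d
Zone B: v = q/n = 0.02242/0.23 = 0.09748 m/d → t_B = 265/0.09748 = 2718 d
Total t = 1285 + 2718 = 4004 d
   = 4004 / 365 = 11.0 yr

11.0 years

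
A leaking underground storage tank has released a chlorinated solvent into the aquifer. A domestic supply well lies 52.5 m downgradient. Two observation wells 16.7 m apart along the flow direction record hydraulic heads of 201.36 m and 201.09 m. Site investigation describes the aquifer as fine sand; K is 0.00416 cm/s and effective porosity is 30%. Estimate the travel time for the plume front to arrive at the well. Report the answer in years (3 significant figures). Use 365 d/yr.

Hydraulic gradient i = (201.36 − 201.09) / 16.7 = 0.27 / 16.7 = 0.01617
K = 0.00416 cm/s × 864 = 3.594 m/d
Darcy flux q = K·i = 3.594 × 0.01617 = 0.05811 m/d
v_s = q/n_e = 0.05811/0.30 = 0.1937 m/d
t = L / v = 52.5 / 0.1937 = 271.0 d
   = 271.0 / 365 = 0.743 yr

0.743 years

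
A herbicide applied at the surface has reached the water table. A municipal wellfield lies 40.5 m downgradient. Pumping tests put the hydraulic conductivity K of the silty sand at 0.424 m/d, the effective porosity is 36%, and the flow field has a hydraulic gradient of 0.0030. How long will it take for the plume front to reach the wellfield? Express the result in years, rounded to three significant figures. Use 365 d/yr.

31.4 years

Specific discharge q = 0.424 × 0.0030 = 0.001272 m/d
Average linear velocity = 0.001272 / 0.36 = 0.003533 m/d
t = L / v = 40.5 / 0.003533 = 11460 d
   = 11460 / 365 = 31.4 yr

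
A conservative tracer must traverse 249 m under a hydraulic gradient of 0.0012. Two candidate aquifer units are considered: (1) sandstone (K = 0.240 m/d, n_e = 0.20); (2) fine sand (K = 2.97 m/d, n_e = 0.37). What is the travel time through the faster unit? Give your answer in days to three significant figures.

25900 days

Unit 1 (sandstone): v = 0.240×0.0012/0.20 = 0.001440 m/d, t = 249/0.001440 = 172900 d
Unit 2 (fine sand): v = 2.97×0.0012/0.37 = 0.009632 m/d, t = 249/0.009632 = 25850 d
Faster unit: t = 25900 d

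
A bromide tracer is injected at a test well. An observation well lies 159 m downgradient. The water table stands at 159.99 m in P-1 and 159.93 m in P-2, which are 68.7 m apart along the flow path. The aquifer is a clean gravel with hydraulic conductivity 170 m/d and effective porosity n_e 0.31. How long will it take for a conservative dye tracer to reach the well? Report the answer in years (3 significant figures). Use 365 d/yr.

Hydraulic gradient i = (159.99 − 159.93) / 68.7 = 0.06 / 68.7 = 8.734e-4
q = Ki = 170 × 8.734e-4 = 0.1485 m/d
Average linear velocity = 0.1485 / 0.31 = 0.4789 m/d
t = L / v = 159 / 0.4789 = 332.0 d
   = 332.0 / 365 = 0.910 yr

0.910 years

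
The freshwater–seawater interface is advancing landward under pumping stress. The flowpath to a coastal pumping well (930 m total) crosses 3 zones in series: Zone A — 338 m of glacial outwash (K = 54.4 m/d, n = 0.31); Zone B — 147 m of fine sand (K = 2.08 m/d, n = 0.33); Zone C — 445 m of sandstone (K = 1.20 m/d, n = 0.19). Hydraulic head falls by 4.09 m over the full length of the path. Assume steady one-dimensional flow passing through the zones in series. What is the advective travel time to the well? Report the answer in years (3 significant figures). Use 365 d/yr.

71.3 years

Continuity: the same q passes through each zone, so ΔH = q·Σ(L_j/K_j) — the zones act as resistances in series.
Σ(L/K) = 338/54.4 + 147/2.08 + 445/1.20 = 6.213 + 70.67 + 370.8 = 447.7 d
q = ΔH / Σ(L/K) = 4.09 / 447.7 = 0.009135 m/d (same in every zone)
Zone A: v = q/n = 0.009135/0.31 = 0.02947 m/d → t_A = 338/0.02947 = 11470 d
Zone B: v = q/n = 0.009135/0.33 = 0.02768 m/d → t_B = 147/0.02768 = 5310 d
Zone C: v = q/n = 0.009135/0.19 = 0.04808 m/d → t_C = 445/0.04808 = 9255 d
Total t = 11470 + 5310 + 9255 = 26040 d
   = 26040 / 365 = 71.3 yr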